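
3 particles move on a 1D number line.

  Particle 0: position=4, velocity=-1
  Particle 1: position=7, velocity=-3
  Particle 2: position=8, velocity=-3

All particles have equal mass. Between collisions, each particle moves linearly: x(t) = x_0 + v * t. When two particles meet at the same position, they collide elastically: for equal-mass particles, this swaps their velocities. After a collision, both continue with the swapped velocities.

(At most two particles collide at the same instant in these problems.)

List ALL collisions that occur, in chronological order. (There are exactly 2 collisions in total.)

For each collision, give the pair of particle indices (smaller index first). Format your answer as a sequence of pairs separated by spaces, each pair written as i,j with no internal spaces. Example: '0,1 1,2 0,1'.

Answer: 0,1 1,2

Derivation:
Collision at t=3/2: particles 0 and 1 swap velocities; positions: p0=5/2 p1=5/2 p2=7/2; velocities now: v0=-3 v1=-1 v2=-3
Collision at t=2: particles 1 and 2 swap velocities; positions: p0=1 p1=2 p2=2; velocities now: v0=-3 v1=-3 v2=-1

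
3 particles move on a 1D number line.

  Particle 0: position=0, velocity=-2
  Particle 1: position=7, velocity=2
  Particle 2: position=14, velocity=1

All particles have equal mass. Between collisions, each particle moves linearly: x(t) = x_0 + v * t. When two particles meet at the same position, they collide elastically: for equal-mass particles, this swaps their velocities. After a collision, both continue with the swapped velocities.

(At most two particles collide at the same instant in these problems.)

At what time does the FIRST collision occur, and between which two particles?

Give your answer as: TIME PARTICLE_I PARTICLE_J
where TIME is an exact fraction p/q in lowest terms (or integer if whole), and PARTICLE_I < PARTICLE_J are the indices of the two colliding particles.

Answer: 7 1 2

Derivation:
Pair (0,1): pos 0,7 vel -2,2 -> not approaching (rel speed -4 <= 0)
Pair (1,2): pos 7,14 vel 2,1 -> gap=7, closing at 1/unit, collide at t=7
Earliest collision: t=7 between 1 and 2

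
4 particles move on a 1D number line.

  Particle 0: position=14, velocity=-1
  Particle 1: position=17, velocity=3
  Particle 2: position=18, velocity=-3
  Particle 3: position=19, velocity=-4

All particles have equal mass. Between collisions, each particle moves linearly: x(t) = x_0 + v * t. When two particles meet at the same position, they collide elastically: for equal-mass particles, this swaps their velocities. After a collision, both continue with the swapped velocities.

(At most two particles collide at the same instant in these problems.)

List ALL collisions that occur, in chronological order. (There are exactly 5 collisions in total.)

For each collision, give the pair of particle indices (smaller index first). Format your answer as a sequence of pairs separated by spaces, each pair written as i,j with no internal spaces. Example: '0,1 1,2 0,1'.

Answer: 1,2 2,3 1,2 0,1 1,2

Derivation:
Collision at t=1/6: particles 1 and 2 swap velocities; positions: p0=83/6 p1=35/2 p2=35/2 p3=55/3; velocities now: v0=-1 v1=-3 v2=3 v3=-4
Collision at t=2/7: particles 2 and 3 swap velocities; positions: p0=96/7 p1=120/7 p2=125/7 p3=125/7; velocities now: v0=-1 v1=-3 v2=-4 v3=3
Collision at t=1: particles 1 and 2 swap velocities; positions: p0=13 p1=15 p2=15 p3=20; velocities now: v0=-1 v1=-4 v2=-3 v3=3
Collision at t=5/3: particles 0 and 1 swap velocities; positions: p0=37/3 p1=37/3 p2=13 p3=22; velocities now: v0=-4 v1=-1 v2=-3 v3=3
Collision at t=2: particles 1 and 2 swap velocities; positions: p0=11 p1=12 p2=12 p3=23; velocities now: v0=-4 v1=-3 v2=-1 v3=3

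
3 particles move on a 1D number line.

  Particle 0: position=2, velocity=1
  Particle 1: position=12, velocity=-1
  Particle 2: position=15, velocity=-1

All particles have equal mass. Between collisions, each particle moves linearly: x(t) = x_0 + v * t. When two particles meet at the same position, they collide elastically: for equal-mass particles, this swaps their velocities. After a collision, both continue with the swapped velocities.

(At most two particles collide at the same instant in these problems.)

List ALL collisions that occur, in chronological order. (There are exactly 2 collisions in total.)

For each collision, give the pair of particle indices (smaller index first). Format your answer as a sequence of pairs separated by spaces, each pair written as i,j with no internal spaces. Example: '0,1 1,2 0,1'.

Collision at t=5: particles 0 and 1 swap velocities; positions: p0=7 p1=7 p2=10; velocities now: v0=-1 v1=1 v2=-1
Collision at t=13/2: particles 1 and 2 swap velocities; positions: p0=11/2 p1=17/2 p2=17/2; velocities now: v0=-1 v1=-1 v2=1

Answer: 0,1 1,2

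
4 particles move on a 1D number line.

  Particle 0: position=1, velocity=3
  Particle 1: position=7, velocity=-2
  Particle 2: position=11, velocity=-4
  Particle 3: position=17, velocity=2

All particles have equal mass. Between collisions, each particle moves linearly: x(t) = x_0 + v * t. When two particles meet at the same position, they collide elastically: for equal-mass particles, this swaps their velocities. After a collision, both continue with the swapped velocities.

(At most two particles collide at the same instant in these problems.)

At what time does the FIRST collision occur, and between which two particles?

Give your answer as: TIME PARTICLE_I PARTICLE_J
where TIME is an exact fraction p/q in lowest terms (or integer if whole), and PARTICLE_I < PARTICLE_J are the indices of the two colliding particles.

Answer: 6/5 0 1

Derivation:
Pair (0,1): pos 1,7 vel 3,-2 -> gap=6, closing at 5/unit, collide at t=6/5
Pair (1,2): pos 7,11 vel -2,-4 -> gap=4, closing at 2/unit, collide at t=2
Pair (2,3): pos 11,17 vel -4,2 -> not approaching (rel speed -6 <= 0)
Earliest collision: t=6/5 between 0 and 1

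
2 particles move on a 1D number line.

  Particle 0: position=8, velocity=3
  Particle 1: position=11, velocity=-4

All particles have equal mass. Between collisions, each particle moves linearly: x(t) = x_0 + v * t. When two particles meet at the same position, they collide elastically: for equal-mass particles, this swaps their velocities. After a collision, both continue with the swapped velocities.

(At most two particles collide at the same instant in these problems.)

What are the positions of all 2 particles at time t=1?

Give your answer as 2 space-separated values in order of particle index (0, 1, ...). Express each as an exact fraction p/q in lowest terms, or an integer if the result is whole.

Collision at t=3/7: particles 0 and 1 swap velocities; positions: p0=65/7 p1=65/7; velocities now: v0=-4 v1=3
Advance to t=1 (no further collisions before then); velocities: v0=-4 v1=3; positions = 7 11

Answer: 7 11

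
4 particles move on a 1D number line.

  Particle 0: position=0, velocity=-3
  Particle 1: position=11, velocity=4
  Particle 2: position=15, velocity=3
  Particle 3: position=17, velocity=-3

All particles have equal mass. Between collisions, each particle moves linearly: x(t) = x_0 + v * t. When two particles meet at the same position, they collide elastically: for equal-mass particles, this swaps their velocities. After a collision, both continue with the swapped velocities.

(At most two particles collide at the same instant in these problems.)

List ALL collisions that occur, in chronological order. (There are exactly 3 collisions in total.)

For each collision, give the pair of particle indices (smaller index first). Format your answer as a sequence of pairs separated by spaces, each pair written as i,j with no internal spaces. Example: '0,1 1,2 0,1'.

Collision at t=1/3: particles 2 and 3 swap velocities; positions: p0=-1 p1=37/3 p2=16 p3=16; velocities now: v0=-3 v1=4 v2=-3 v3=3
Collision at t=6/7: particles 1 and 2 swap velocities; positions: p0=-18/7 p1=101/7 p2=101/7 p3=123/7; velocities now: v0=-3 v1=-3 v2=4 v3=3
Collision at t=4: particles 2 and 3 swap velocities; positions: p0=-12 p1=5 p2=27 p3=27; velocities now: v0=-3 v1=-3 v2=3 v3=4

Answer: 2,3 1,2 2,3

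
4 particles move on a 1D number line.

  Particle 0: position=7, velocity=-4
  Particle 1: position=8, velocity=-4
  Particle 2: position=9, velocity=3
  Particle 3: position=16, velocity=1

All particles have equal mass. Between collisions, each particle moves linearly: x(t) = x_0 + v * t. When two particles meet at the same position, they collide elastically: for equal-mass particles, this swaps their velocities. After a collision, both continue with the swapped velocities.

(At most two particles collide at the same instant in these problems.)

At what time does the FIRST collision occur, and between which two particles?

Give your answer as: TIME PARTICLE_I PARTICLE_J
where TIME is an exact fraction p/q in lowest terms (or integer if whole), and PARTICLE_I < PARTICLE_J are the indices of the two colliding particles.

Pair (0,1): pos 7,8 vel -4,-4 -> not approaching (rel speed 0 <= 0)
Pair (1,2): pos 8,9 vel -4,3 -> not approaching (rel speed -7 <= 0)
Pair (2,3): pos 9,16 vel 3,1 -> gap=7, closing at 2/unit, collide at t=7/2
Earliest collision: t=7/2 between 2 and 3

Answer: 7/2 2 3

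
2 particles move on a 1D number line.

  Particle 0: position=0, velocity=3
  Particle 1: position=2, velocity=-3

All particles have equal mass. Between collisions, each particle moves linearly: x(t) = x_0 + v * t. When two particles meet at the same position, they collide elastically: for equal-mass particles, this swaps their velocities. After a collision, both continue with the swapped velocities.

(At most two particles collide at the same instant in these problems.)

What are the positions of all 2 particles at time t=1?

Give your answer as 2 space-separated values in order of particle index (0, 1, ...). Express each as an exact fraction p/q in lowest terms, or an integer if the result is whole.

Collision at t=1/3: particles 0 and 1 swap velocities; positions: p0=1 p1=1; velocities now: v0=-3 v1=3
Advance to t=1 (no further collisions before then); velocities: v0=-3 v1=3; positions = -1 3

Answer: -1 3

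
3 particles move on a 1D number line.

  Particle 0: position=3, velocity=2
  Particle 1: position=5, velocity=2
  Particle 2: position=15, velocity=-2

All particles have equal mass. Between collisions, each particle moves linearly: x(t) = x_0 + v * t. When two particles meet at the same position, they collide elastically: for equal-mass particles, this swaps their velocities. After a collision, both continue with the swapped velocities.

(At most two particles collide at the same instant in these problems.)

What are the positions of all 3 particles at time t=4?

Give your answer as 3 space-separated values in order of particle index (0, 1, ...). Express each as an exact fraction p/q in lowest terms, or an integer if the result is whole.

Answer: 7 11 13

Derivation:
Collision at t=5/2: particles 1 and 2 swap velocities; positions: p0=8 p1=10 p2=10; velocities now: v0=2 v1=-2 v2=2
Collision at t=3: particles 0 and 1 swap velocities; positions: p0=9 p1=9 p2=11; velocities now: v0=-2 v1=2 v2=2
Advance to t=4 (no further collisions before then); velocities: v0=-2 v1=2 v2=2; positions = 7 11 13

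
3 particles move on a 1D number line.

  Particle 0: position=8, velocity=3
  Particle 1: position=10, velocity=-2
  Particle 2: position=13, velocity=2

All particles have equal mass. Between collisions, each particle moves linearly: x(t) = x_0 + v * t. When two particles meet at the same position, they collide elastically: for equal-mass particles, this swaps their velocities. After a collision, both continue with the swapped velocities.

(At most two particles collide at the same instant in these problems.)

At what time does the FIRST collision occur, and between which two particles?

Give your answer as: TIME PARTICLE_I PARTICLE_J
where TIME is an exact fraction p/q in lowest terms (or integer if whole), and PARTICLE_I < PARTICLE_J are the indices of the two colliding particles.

Pair (0,1): pos 8,10 vel 3,-2 -> gap=2, closing at 5/unit, collide at t=2/5
Pair (1,2): pos 10,13 vel -2,2 -> not approaching (rel speed -4 <= 0)
Earliest collision: t=2/5 between 0 and 1

Answer: 2/5 0 1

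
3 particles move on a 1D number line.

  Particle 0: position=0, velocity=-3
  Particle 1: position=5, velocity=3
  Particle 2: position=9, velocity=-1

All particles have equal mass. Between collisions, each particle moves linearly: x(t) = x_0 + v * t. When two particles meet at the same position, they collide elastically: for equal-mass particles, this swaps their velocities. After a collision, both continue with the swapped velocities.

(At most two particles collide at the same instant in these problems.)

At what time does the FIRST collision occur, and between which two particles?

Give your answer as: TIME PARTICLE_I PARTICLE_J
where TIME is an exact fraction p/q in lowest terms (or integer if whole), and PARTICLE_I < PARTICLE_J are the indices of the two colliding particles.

Pair (0,1): pos 0,5 vel -3,3 -> not approaching (rel speed -6 <= 0)
Pair (1,2): pos 5,9 vel 3,-1 -> gap=4, closing at 4/unit, collide at t=1
Earliest collision: t=1 between 1 and 2

Answer: 1 1 2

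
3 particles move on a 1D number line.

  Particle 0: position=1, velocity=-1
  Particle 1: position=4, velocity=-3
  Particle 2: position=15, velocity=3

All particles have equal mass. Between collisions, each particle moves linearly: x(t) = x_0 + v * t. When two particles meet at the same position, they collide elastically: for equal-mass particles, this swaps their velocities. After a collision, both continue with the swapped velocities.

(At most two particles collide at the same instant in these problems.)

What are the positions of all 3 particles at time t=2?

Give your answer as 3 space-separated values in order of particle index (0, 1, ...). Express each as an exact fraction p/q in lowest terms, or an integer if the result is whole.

Answer: -2 -1 21

Derivation:
Collision at t=3/2: particles 0 and 1 swap velocities; positions: p0=-1/2 p1=-1/2 p2=39/2; velocities now: v0=-3 v1=-1 v2=3
Advance to t=2 (no further collisions before then); velocities: v0=-3 v1=-1 v2=3; positions = -2 -1 21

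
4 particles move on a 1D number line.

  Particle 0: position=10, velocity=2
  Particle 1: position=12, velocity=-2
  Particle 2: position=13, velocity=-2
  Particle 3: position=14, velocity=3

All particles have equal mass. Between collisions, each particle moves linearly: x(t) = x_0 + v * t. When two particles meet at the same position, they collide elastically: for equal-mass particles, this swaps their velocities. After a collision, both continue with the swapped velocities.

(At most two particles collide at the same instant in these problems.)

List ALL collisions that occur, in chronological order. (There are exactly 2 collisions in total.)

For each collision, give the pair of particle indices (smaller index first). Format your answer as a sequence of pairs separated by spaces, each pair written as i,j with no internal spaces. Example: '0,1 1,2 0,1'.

Answer: 0,1 1,2

Derivation:
Collision at t=1/2: particles 0 and 1 swap velocities; positions: p0=11 p1=11 p2=12 p3=31/2; velocities now: v0=-2 v1=2 v2=-2 v3=3
Collision at t=3/4: particles 1 and 2 swap velocities; positions: p0=21/2 p1=23/2 p2=23/2 p3=65/4; velocities now: v0=-2 v1=-2 v2=2 v3=3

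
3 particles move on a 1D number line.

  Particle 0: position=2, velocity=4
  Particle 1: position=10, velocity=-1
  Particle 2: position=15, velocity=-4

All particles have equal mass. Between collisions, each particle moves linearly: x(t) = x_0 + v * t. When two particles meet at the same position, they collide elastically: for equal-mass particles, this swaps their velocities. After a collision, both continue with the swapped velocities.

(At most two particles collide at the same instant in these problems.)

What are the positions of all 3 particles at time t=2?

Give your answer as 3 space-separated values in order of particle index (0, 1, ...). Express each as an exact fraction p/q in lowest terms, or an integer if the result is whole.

Collision at t=8/5: particles 0 and 1 swap velocities; positions: p0=42/5 p1=42/5 p2=43/5; velocities now: v0=-1 v1=4 v2=-4
Collision at t=13/8: particles 1 and 2 swap velocities; positions: p0=67/8 p1=17/2 p2=17/2; velocities now: v0=-1 v1=-4 v2=4
Collision at t=5/3: particles 0 and 1 swap velocities; positions: p0=25/3 p1=25/3 p2=26/3; velocities now: v0=-4 v1=-1 v2=4
Advance to t=2 (no further collisions before then); velocities: v0=-4 v1=-1 v2=4; positions = 7 8 10

Answer: 7 8 10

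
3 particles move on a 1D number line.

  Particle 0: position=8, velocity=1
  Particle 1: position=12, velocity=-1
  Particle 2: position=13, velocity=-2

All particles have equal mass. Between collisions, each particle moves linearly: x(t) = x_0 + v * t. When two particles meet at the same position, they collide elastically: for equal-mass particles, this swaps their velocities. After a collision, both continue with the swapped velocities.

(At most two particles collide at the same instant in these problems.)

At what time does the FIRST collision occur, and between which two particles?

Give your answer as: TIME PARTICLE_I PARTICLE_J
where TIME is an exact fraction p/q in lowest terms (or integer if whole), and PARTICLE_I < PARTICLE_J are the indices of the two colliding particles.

Pair (0,1): pos 8,12 vel 1,-1 -> gap=4, closing at 2/unit, collide at t=2
Pair (1,2): pos 12,13 vel -1,-2 -> gap=1, closing at 1/unit, collide at t=1
Earliest collision: t=1 between 1 and 2

Answer: 1 1 2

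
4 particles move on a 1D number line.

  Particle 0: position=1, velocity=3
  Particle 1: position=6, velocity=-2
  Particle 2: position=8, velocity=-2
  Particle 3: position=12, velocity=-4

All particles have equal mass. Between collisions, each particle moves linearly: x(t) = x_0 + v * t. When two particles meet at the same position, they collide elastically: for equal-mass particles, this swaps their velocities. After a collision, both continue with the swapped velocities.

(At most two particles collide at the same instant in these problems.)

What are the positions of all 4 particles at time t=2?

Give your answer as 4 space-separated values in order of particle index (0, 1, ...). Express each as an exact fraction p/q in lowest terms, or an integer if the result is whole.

Answer: 2 4 4 7

Derivation:
Collision at t=1: particles 0 and 1 swap velocities; positions: p0=4 p1=4 p2=6 p3=8; velocities now: v0=-2 v1=3 v2=-2 v3=-4
Collision at t=7/5: particles 1 and 2 swap velocities; positions: p0=16/5 p1=26/5 p2=26/5 p3=32/5; velocities now: v0=-2 v1=-2 v2=3 v3=-4
Collision at t=11/7: particles 2 and 3 swap velocities; positions: p0=20/7 p1=34/7 p2=40/7 p3=40/7; velocities now: v0=-2 v1=-2 v2=-4 v3=3
Collision at t=2: particles 1 and 2 swap velocities; positions: p0=2 p1=4 p2=4 p3=7; velocities now: v0=-2 v1=-4 v2=-2 v3=3
Advance to t=2 (no further collisions before then); velocities: v0=-2 v1=-4 v2=-2 v3=3; positions = 2 4 4 7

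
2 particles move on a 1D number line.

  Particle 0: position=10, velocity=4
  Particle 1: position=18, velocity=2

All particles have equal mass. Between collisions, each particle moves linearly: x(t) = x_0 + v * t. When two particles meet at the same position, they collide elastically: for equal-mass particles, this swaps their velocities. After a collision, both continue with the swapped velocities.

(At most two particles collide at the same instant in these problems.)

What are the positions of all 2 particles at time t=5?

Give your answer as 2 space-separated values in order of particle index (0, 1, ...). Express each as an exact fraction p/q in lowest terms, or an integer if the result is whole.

Collision at t=4: particles 0 and 1 swap velocities; positions: p0=26 p1=26; velocities now: v0=2 v1=4
Advance to t=5 (no further collisions before then); velocities: v0=2 v1=4; positions = 28 30

Answer: 28 30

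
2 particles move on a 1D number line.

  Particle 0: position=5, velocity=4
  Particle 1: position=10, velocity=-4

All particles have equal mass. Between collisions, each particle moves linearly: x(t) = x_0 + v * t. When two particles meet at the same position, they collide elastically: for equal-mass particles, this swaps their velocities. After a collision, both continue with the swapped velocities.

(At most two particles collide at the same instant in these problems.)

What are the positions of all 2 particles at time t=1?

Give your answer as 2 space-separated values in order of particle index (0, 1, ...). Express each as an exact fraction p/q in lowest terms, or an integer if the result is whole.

Collision at t=5/8: particles 0 and 1 swap velocities; positions: p0=15/2 p1=15/2; velocities now: v0=-4 v1=4
Advance to t=1 (no further collisions before then); velocities: v0=-4 v1=4; positions = 6 9

Answer: 6 9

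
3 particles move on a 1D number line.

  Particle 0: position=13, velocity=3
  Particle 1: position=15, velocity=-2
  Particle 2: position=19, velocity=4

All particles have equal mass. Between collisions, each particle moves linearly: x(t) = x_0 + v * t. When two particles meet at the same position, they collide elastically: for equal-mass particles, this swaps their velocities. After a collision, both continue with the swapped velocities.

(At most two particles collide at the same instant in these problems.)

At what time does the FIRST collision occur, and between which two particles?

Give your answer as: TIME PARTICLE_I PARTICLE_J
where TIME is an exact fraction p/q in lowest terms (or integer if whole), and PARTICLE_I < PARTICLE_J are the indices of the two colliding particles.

Answer: 2/5 0 1

Derivation:
Pair (0,1): pos 13,15 vel 3,-2 -> gap=2, closing at 5/unit, collide at t=2/5
Pair (1,2): pos 15,19 vel -2,4 -> not approaching (rel speed -6 <= 0)
Earliest collision: t=2/5 between 0 and 1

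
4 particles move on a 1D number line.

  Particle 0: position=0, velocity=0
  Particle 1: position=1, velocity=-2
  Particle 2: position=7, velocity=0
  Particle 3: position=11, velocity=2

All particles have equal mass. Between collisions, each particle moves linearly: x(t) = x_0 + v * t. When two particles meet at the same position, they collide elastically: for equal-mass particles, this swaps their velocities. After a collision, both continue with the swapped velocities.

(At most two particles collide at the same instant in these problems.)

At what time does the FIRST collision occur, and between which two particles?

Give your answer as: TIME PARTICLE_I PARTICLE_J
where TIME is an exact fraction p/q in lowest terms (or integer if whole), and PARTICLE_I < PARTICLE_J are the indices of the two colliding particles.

Answer: 1/2 0 1

Derivation:
Pair (0,1): pos 0,1 vel 0,-2 -> gap=1, closing at 2/unit, collide at t=1/2
Pair (1,2): pos 1,7 vel -2,0 -> not approaching (rel speed -2 <= 0)
Pair (2,3): pos 7,11 vel 0,2 -> not approaching (rel speed -2 <= 0)
Earliest collision: t=1/2 between 0 and 1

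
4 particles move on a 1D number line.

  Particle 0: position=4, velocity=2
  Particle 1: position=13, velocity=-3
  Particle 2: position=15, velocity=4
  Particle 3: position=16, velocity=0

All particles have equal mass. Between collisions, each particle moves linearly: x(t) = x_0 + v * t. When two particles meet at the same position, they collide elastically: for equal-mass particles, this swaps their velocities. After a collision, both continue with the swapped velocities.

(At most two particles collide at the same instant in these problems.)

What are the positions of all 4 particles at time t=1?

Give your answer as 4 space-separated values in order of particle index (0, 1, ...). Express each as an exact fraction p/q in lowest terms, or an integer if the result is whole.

Answer: 6 10 16 19

Derivation:
Collision at t=1/4: particles 2 and 3 swap velocities; positions: p0=9/2 p1=49/4 p2=16 p3=16; velocities now: v0=2 v1=-3 v2=0 v3=4
Advance to t=1 (no further collisions before then); velocities: v0=2 v1=-3 v2=0 v3=4; positions = 6 10 16 19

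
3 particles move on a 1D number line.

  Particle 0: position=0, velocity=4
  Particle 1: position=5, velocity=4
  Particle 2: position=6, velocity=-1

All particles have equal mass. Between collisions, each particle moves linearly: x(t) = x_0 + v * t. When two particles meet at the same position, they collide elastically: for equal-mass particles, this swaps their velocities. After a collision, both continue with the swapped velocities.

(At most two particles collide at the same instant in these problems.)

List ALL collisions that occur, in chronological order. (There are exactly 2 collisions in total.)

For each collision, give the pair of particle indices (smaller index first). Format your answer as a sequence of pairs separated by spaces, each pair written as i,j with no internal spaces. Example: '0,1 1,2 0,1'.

Answer: 1,2 0,1

Derivation:
Collision at t=1/5: particles 1 and 2 swap velocities; positions: p0=4/5 p1=29/5 p2=29/5; velocities now: v0=4 v1=-1 v2=4
Collision at t=6/5: particles 0 and 1 swap velocities; positions: p0=24/5 p1=24/5 p2=49/5; velocities now: v0=-1 v1=4 v2=4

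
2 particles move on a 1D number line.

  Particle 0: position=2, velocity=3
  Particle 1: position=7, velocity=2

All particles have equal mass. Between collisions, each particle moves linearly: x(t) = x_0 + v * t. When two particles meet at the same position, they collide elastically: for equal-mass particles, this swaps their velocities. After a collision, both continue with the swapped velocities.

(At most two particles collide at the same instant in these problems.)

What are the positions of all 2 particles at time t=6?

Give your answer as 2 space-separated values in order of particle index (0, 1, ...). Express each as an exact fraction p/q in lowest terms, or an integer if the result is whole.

Collision at t=5: particles 0 and 1 swap velocities; positions: p0=17 p1=17; velocities now: v0=2 v1=3
Advance to t=6 (no further collisions before then); velocities: v0=2 v1=3; positions = 19 20

Answer: 19 20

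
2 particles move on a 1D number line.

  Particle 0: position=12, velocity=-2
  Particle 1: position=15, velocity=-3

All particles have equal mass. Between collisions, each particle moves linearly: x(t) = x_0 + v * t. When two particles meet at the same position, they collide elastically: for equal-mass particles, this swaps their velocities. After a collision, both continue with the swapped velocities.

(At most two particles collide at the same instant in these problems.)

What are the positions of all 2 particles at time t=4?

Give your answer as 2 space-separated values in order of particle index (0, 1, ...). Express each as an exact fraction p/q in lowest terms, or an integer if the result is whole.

Collision at t=3: particles 0 and 1 swap velocities; positions: p0=6 p1=6; velocities now: v0=-3 v1=-2
Advance to t=4 (no further collisions before then); velocities: v0=-3 v1=-2; positions = 3 4

Answer: 3 4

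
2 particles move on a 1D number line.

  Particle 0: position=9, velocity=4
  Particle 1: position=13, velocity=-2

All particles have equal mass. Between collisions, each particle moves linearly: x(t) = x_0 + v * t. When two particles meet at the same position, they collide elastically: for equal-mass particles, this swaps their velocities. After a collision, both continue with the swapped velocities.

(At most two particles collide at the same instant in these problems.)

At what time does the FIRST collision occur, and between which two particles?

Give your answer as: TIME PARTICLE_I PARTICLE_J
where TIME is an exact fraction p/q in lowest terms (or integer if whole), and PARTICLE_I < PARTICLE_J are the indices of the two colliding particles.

Pair (0,1): pos 9,13 vel 4,-2 -> gap=4, closing at 6/unit, collide at t=2/3
Earliest collision: t=2/3 between 0 and 1

Answer: 2/3 0 1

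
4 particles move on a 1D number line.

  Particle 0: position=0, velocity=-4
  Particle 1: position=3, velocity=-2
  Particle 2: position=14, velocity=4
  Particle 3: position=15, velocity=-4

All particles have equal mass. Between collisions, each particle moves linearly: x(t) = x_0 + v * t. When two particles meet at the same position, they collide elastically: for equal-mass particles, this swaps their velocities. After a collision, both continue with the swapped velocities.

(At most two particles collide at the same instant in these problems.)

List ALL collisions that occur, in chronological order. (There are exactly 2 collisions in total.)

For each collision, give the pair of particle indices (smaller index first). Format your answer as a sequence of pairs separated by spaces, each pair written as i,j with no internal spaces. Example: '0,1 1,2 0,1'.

Collision at t=1/8: particles 2 and 3 swap velocities; positions: p0=-1/2 p1=11/4 p2=29/2 p3=29/2; velocities now: v0=-4 v1=-2 v2=-4 v3=4
Collision at t=6: particles 1 and 2 swap velocities; positions: p0=-24 p1=-9 p2=-9 p3=38; velocities now: v0=-4 v1=-4 v2=-2 v3=4

Answer: 2,3 1,2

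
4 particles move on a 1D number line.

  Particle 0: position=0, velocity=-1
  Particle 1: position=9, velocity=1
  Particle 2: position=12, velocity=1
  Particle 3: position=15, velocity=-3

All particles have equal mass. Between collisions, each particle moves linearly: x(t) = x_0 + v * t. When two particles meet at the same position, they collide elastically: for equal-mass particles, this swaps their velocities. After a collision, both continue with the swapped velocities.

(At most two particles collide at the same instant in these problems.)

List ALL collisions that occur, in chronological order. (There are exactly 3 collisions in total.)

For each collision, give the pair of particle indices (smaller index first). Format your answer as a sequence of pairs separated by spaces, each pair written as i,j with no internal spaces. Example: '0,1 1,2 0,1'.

Collision at t=3/4: particles 2 and 3 swap velocities; positions: p0=-3/4 p1=39/4 p2=51/4 p3=51/4; velocities now: v0=-1 v1=1 v2=-3 v3=1
Collision at t=3/2: particles 1 and 2 swap velocities; positions: p0=-3/2 p1=21/2 p2=21/2 p3=27/2; velocities now: v0=-1 v1=-3 v2=1 v3=1
Collision at t=15/2: particles 0 and 1 swap velocities; positions: p0=-15/2 p1=-15/2 p2=33/2 p3=39/2; velocities now: v0=-3 v1=-1 v2=1 v3=1

Answer: 2,3 1,2 0,1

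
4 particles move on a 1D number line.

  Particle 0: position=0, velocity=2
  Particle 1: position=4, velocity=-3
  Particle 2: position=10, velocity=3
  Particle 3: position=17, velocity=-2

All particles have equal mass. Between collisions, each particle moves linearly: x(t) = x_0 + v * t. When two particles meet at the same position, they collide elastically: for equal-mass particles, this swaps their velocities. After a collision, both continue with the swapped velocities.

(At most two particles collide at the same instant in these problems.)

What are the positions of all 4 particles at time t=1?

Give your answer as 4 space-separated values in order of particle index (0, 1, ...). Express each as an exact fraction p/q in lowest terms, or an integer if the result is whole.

Answer: 1 2 13 15

Derivation:
Collision at t=4/5: particles 0 and 1 swap velocities; positions: p0=8/5 p1=8/5 p2=62/5 p3=77/5; velocities now: v0=-3 v1=2 v2=3 v3=-2
Advance to t=1 (no further collisions before then); velocities: v0=-3 v1=2 v2=3 v3=-2; positions = 1 2 13 15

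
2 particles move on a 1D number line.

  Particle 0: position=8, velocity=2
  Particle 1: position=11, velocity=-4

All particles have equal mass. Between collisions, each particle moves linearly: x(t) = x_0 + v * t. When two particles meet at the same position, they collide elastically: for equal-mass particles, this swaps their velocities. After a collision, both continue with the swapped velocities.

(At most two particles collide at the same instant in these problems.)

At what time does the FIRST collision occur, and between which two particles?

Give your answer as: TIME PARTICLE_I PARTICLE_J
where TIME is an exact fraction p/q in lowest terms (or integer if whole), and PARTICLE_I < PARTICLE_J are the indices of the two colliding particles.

Answer: 1/2 0 1

Derivation:
Pair (0,1): pos 8,11 vel 2,-4 -> gap=3, closing at 6/unit, collide at t=1/2
Earliest collision: t=1/2 between 0 and 1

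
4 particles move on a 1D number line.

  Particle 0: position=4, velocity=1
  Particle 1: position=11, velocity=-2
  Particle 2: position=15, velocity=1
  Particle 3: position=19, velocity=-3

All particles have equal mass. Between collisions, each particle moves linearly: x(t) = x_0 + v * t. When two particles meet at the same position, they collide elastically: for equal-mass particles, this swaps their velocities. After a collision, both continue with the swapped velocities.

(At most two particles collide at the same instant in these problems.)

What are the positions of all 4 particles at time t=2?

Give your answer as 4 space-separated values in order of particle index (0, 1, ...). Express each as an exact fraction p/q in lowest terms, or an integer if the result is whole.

Answer: 6 7 13 17

Derivation:
Collision at t=1: particles 2 and 3 swap velocities; positions: p0=5 p1=9 p2=16 p3=16; velocities now: v0=1 v1=-2 v2=-3 v3=1
Advance to t=2 (no further collisions before then); velocities: v0=1 v1=-2 v2=-3 v3=1; positions = 6 7 13 17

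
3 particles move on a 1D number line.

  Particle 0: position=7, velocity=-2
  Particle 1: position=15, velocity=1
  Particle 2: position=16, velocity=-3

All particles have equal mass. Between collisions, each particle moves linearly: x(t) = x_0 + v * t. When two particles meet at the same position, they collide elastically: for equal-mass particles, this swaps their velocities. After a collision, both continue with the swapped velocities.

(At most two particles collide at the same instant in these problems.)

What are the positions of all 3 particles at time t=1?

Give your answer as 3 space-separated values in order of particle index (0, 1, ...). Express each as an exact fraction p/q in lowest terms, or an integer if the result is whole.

Answer: 5 13 16

Derivation:
Collision at t=1/4: particles 1 and 2 swap velocities; positions: p0=13/2 p1=61/4 p2=61/4; velocities now: v0=-2 v1=-3 v2=1
Advance to t=1 (no further collisions before then); velocities: v0=-2 v1=-3 v2=1; positions = 5 13 16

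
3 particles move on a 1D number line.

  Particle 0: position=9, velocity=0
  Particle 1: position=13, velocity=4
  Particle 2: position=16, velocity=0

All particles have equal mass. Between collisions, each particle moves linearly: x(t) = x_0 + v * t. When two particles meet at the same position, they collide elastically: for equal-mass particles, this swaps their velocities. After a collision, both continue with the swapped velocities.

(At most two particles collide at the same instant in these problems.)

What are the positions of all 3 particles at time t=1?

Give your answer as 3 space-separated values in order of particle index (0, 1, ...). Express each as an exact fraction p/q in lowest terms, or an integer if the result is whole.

Answer: 9 16 17

Derivation:
Collision at t=3/4: particles 1 and 2 swap velocities; positions: p0=9 p1=16 p2=16; velocities now: v0=0 v1=0 v2=4
Advance to t=1 (no further collisions before then); velocities: v0=0 v1=0 v2=4; positions = 9 16 17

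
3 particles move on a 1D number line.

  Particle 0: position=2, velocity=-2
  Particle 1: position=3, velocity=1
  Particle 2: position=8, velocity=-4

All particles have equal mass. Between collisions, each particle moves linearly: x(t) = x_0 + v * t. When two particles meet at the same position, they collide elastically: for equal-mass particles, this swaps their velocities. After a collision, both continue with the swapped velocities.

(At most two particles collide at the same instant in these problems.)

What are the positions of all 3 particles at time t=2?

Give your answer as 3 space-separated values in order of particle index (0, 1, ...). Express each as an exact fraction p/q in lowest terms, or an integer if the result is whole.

Answer: -2 0 5

Derivation:
Collision at t=1: particles 1 and 2 swap velocities; positions: p0=0 p1=4 p2=4; velocities now: v0=-2 v1=-4 v2=1
Advance to t=2 (no further collisions before then); velocities: v0=-2 v1=-4 v2=1; positions = -2 0 5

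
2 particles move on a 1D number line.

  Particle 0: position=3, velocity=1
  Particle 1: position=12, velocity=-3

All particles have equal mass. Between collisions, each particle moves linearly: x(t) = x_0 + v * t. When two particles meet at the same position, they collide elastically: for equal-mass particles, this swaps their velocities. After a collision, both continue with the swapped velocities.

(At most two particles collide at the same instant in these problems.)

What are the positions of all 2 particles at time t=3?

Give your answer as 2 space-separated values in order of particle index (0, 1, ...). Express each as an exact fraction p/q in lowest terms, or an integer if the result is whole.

Answer: 3 6

Derivation:
Collision at t=9/4: particles 0 and 1 swap velocities; positions: p0=21/4 p1=21/4; velocities now: v0=-3 v1=1
Advance to t=3 (no further collisions before then); velocities: v0=-3 v1=1; positions = 3 6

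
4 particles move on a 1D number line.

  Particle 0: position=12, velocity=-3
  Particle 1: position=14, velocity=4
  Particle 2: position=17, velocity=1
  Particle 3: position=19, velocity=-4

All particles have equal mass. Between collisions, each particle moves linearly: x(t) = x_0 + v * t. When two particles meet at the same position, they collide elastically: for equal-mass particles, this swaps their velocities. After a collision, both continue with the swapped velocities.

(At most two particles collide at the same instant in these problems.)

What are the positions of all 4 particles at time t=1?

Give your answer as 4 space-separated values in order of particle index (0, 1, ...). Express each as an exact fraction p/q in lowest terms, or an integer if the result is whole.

Answer: 9 15 18 18

Derivation:
Collision at t=2/5: particles 2 and 3 swap velocities; positions: p0=54/5 p1=78/5 p2=87/5 p3=87/5; velocities now: v0=-3 v1=4 v2=-4 v3=1
Collision at t=5/8: particles 1 and 2 swap velocities; positions: p0=81/8 p1=33/2 p2=33/2 p3=141/8; velocities now: v0=-3 v1=-4 v2=4 v3=1
Collision at t=1: particles 2 and 3 swap velocities; positions: p0=9 p1=15 p2=18 p3=18; velocities now: v0=-3 v1=-4 v2=1 v3=4
Advance to t=1 (no further collisions before then); velocities: v0=-3 v1=-4 v2=1 v3=4; positions = 9 15 18 18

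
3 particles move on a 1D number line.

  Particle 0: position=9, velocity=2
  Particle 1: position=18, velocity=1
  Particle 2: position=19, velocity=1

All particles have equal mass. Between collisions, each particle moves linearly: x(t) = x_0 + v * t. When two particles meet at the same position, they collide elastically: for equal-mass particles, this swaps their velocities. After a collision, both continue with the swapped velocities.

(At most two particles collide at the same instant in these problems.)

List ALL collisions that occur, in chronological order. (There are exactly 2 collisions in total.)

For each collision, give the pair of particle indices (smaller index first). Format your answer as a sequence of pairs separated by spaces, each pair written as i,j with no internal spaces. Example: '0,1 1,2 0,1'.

Collision at t=9: particles 0 and 1 swap velocities; positions: p0=27 p1=27 p2=28; velocities now: v0=1 v1=2 v2=1
Collision at t=10: particles 1 and 2 swap velocities; positions: p0=28 p1=29 p2=29; velocities now: v0=1 v1=1 v2=2

Answer: 0,1 1,2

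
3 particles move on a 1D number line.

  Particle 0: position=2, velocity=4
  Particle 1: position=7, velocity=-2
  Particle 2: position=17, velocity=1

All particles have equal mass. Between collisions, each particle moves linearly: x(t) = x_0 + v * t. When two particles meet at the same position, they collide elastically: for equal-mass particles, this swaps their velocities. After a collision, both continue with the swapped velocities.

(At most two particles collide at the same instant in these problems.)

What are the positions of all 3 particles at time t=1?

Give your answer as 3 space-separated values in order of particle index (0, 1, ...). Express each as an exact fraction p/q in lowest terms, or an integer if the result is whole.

Answer: 5 6 18

Derivation:
Collision at t=5/6: particles 0 and 1 swap velocities; positions: p0=16/3 p1=16/3 p2=107/6; velocities now: v0=-2 v1=4 v2=1
Advance to t=1 (no further collisions before then); velocities: v0=-2 v1=4 v2=1; positions = 5 6 18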